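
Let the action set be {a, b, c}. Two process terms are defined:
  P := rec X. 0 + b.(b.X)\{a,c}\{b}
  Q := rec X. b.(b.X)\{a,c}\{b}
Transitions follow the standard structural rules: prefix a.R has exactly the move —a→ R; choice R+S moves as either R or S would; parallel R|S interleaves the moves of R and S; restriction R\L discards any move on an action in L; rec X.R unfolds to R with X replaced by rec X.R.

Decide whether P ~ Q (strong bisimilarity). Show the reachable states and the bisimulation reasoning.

bisimilar

P's transition system — 2 states:
  s0 = rec X. 0 + b.(b.X)\{a,c}\{b} ⊢ -b-> s1
  s1 = (b.(rec X. 0 + b.(b.X)\{a,c}\{b}))\{a,c}\{b} ⊢ ·
Q's transition system — 2 states:
  t0 = rec X. b.(b.X)\{a,c}\{b} ⊢ -b-> t1
  t1 = (b.(rec X. b.(b.X)\{a,c}\{b}))\{a,c}\{b} ⊢ ·
Bisimilarity quotient blocks:
  B0 = {s0, t0}
  B1 = {s1, t1}
s0 ∈ B0, t0 ∈ B0 → same block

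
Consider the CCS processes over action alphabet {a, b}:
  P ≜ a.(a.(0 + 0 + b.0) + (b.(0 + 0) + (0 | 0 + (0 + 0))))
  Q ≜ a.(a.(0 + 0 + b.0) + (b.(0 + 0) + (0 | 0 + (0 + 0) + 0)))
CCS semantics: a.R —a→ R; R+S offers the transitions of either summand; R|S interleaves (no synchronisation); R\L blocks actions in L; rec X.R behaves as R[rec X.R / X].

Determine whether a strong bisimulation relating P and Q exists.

P ~ Q

LTS(P): 5 reachable states
  p0 = a.(a.(0 + 0 + b.0) + (b.(0 + 0) + (0 | 0 + (0 + 0)))) has moves -a-> p1
  p1 = a.(0 + 0 + b.0) + (b.(0 + 0) + (0 | 0 + (0 + 0))) has moves -a-> p2, -b-> p3
  p2 = 0 + 0 + b.0 has moves -b-> p4
  p3 = 0 + 0 has moves ∅
  p4 = 0 has moves ∅
LTS(Q): 5 reachable states
  q0 = a.(a.(0 + 0 + b.0) + (b.(0 + 0) + (0 | 0 + (0 + 0) + 0))) has moves -a-> q1
  q1 = a.(0 + 0 + b.0) + (b.(0 + 0) + (0 | 0 + (0 + 0) + 0)) has moves -a-> q2, -b-> q3
  q2 = 0 + 0 + b.0 has moves -b-> q4
  q3 = 0 + 0 has moves ∅
  q4 = 0 has moves ∅
Coarsest stable partition (strong bisimilarity classes):
  B0 = {p0, q0}
  B1 = {p1, q1}
  B2 = {p2, q2}
  B3 = {p3, p4, q3, q4}
p0 ∈ B0, q0 ∈ B0 → same block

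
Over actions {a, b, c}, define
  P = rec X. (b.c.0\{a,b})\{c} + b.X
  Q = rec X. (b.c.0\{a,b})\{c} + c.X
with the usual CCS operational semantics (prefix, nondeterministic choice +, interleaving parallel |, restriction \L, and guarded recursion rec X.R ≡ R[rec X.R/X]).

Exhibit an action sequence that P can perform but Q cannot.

bb

Reachable graph of P (2 states):
  p0 = rec X. (b.c.0\{a,b})\{c} + b.X :: —b→ p0, —b→ p1
  p1 = (c.0\{a,b})\{c} :: (no moves)
Reachable graph of Q (2 states):
  q0 = rec X. (b.c.0\{a,b})\{c} + c.X :: —b→ q1, —c→ q0
  q1 = (c.0\{a,b})\{c} :: (no moves)
Executing bb from P (initial set {p0}):
  after b @ step 1: {p0, p1}
  after b @ step 2: {p0, p1}
  — P admits the full trace.
Executing bb from Q (initial set {q0}):
  after b @ step 1: {q1}
  after b @ step 2: no successor for Q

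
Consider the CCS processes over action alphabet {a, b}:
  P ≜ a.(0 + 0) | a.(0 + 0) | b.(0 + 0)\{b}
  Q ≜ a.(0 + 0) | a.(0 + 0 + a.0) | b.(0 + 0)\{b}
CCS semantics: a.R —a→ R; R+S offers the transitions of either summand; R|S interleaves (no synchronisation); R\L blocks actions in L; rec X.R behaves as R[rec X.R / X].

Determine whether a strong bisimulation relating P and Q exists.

P's transition system — 8 states:
  m0 = a.(0 + 0) | a.(0 + 0) | b.(0 + 0)\{b} → —a→ m1, —a→ m2, —b→ m3
  m1 = (0 + 0) | a.(0 + 0) | b.(0 + 0)\{b} → —a→ m4, —b→ m5
  m2 = a.(0 + 0) | (0 + 0) | b.(0 + 0)\{b} → —a→ m4, —b→ m6
  m3 = a.(0 + 0) | a.(0 + 0) | (0 + 0)\{b} → —a→ m5, —a→ m6
  m4 = (0 + 0) | (0 + 0) | b.(0 + 0)\{b} → —b→ m7
  m5 = (0 + 0) | a.(0 + 0) | (0 + 0)\{b} → —a→ m7
  m6 = a.(0 + 0) | (0 + 0) | (0 + 0)\{b} → —a→ m7
  m7 = (0 + 0) | (0 + 0) | (0 + 0)\{b} → ∅
Q's transition system — 12 states:
  n0 = a.(0 + 0) | a.(0 + 0 + a.0) | b.(0 + 0)\{b} → —a→ n1, —a→ n2, —b→ n3
  n1 = (0 + 0) | a.(0 + 0 + a.0) | b.(0 + 0)\{b} → —a→ n4, —b→ n5
  n2 = a.(0 + 0) | (0 + 0 + a.0) | b.(0 + 0)\{b} → —a→ n4, —a→ n6, —b→ n7
  n3 = a.(0 + 0) | a.(0 + 0 + a.0) | (0 + 0)\{b} → —a→ n5, —a→ n7
  n4 = (0 + 0) | (0 + 0 + a.0) | b.(0 + 0)\{b} → —a→ n8, —b→ n9
  n5 = (0 + 0) | a.(0 + 0 + a.0) | (0 + 0)\{b} → —a→ n9
  n6 = a.(0 + 0) | 0 | b.(0 + 0)\{b} → —a→ n8, —b→ n10
  n7 = a.(0 + 0) | (0 + 0 + a.0) | (0 + 0)\{b} → —a→ n10, —a→ n9
  n8 = (0 + 0) | 0 | b.(0 + 0)\{b} → —b→ n11
  n9 = (0 + 0) | (0 + 0 + a.0) | (0 + 0)\{b} → —a→ n11
  n10 = a.(0 + 0) | 0 | (0 + 0)\{b} → —a→ n11
  n11 = (0 + 0) | 0 | (0 + 0)\{b} → ∅
Bisimilarity quotient blocks:
  B0 = {m0, n1, n2}
  B1 = {m3, n5, n7}
  B2 = {m5, m6, n10, n9}
  B3 = {m7, n11}
  B4 = {m1, m2, n4, n6}
  B5 = {m4, n8}
  B6 = {n0}
  B7 = {n3}
m0 ∈ B0, n0 ∈ B6 → different blocks

NO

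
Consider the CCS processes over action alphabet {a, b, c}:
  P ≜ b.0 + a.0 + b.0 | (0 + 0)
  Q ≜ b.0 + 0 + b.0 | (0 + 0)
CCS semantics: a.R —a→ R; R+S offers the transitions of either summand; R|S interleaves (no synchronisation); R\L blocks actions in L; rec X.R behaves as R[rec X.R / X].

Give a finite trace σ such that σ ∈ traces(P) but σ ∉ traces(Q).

a

LTS(P): 3 reachable states
  s0 = b.0 + a.0 + b.0 | (0 + 0) → =a=> s1, =b=> s1, =b=> s2
  s1 = 0 → (no moves)
  s2 = 0 | (0 + 0) → (no moves)
LTS(Q): 3 reachable states
  t0 = b.0 + 0 + b.0 | (0 + 0) → =b=> t1, =b=> t2
  t1 = 0 → (no moves)
  t2 = 0 | (0 + 0) → (no moves)
Executing a from P (initial set {s0}):
  [1] a ⇒ {s1}
  ✓ P
Executing a from Q (initial set {t0}):
  [1] a ⇒ ∅ (Q stuck)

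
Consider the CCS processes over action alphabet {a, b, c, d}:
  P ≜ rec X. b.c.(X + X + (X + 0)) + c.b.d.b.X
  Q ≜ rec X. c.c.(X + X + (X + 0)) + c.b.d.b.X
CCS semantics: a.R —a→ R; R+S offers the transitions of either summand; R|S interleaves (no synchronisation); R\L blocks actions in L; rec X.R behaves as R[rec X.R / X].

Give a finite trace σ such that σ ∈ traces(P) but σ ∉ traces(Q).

b

LTS(P): 6 reachable states
  m0 = rec X. b.c.(X + X + (X + 0)) + c.b.d.b.X | -b-> m1, -c-> m2
  m1 = c.((rec X. b.c.(X + X + (X + 0)) + c.b.d.b.X) + (rec X. b.c.(X + X + (X + 0)) + c.b.d.b.X) + ((rec X. b.c.(X + X + (X + 0)) + c.b.d.b.X) + 0)) | -c-> m3
  m2 = b.d.b.(rec X. b.c.(X + X + (X + 0)) + c.b.d.b.X) | -b-> m4
  m3 = (rec X. b.c.(X + X + (X + 0)) + c.b.d.b.X) + (rec X. b.c.(X + X + (X + 0)) + c.b.d.b.X) + ((rec X. b.c.(X + X + (X + 0)) + c.b.d.b.X) + 0) | -b-> m1, -c-> m2
  m4 = d.b.(rec X. b.c.(X + X + (X + 0)) + c.b.d.b.X) | -d-> m5
  m5 = b.(rec X. b.c.(X + X + (X + 0)) + c.b.d.b.X) | -b-> m0
LTS(Q): 6 reachable states
  n0 = rec X. c.c.(X + X + (X + 0)) + c.b.d.b.X | -c-> n1, -c-> n2
  n1 = b.d.b.(rec X. c.c.(X + X + (X + 0)) + c.b.d.b.X) | -b-> n3
  n2 = c.((rec X. c.c.(X + X + (X + 0)) + c.b.d.b.X) + (rec X. c.c.(X + X + (X + 0)) + c.b.d.b.X) + ((rec X. c.c.(X + X + (X + 0)) + c.b.d.b.X) + 0)) | -c-> n4
  n3 = d.b.(rec X. c.c.(X + X + (X + 0)) + c.b.d.b.X) | -d-> n5
  n4 = (rec X. c.c.(X + X + (X + 0)) + c.b.d.b.X) + (rec X. c.c.(X + X + (X + 0)) + c.b.d.b.X) + ((rec X. c.c.(X + X + (X + 0)) + c.b.d.b.X) + 0) | -c-> n1, -c-> n2
  n5 = b.(rec X. c.c.(X + X + (X + 0)) + c.b.d.b.X) | -b-> n0
Executing b from P (initial set {m0}):
  [1] b ⇒ {m1}
  P completes σ.
Executing b from Q (initial set {n0}):
  [1] b ⇒ ∅  — Q cannot continue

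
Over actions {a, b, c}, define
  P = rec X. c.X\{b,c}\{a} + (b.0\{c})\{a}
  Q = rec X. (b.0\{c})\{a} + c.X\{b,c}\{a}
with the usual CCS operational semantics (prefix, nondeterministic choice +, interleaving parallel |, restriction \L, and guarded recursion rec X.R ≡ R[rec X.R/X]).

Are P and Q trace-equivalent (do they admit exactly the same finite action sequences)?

P's transition system — 3 states:
  m0 = rec X. c.X\{b,c}\{a} + (b.0\{c})\{a} | —b→ m1, —c→ m2
  m1 = 0\{c}\{a} | ∅
  m2 = (rec X. c.X\{b,c}\{a} + (b.0\{c})\{a})\{b,c}\{a} | ∅
Q's transition system — 3 states:
  n0 = rec X. (b.0\{c})\{a} + c.X\{b,c}\{a} | —b→ n1, —c→ n2
  n1 = 0\{c}\{a} | ∅
  n2 = (rec X. (b.0\{c})\{a} + c.X\{b,c}\{a})\{b,c}\{a} | ∅
Partition-refinement fixed point:
  B0 = {m0, n0}
  B1 = {m1, m2, n1, n2}
m0 ∈ B0, n0 ∈ B0 → same block
Bisimilar ⇒ trace-equivalent.

YES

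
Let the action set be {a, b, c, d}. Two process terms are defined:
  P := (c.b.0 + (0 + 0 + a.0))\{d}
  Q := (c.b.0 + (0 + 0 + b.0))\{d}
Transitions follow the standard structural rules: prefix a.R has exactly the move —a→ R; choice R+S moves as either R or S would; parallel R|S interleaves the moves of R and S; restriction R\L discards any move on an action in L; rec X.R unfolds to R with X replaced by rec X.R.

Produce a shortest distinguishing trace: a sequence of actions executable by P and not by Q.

a

Reachable graph of P (3 states):
  p0 = (c.b.0 + (0 + 0 + a.0))\{d} | =a=> p1, =c=> p2
  p1 = 0\{d} | (no moves)
  p2 = (b.0)\{d} | =b=> p1
Reachable graph of Q (3 states):
  q0 = (c.b.0 + (0 + 0 + b.0))\{d} | =b=> q1, =c=> q2
  q1 = 0\{d} | (no moves)
  q2 = (b.0)\{d} | =b=> q1
Run σ = ⟨a⟩ on P: start {p0}
  after a @ step 1: {p1}
  ✓ P
Run σ = ⟨a⟩ on Q: start {q0}
  after a @ step 1: ∅ (Q stuck)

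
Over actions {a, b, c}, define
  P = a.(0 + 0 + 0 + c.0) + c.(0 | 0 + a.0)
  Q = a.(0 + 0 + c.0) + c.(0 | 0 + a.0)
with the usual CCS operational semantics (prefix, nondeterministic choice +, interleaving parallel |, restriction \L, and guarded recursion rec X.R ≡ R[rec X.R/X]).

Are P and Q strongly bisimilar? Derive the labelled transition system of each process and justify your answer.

bisimilar

Reachable graph of P (4 states):
  p0 = a.(0 + 0 + 0 + c.0) + c.(0 | 0 + a.0) :: ··a··> p1, ··c··> p2
  p1 = 0 + 0 + 0 + c.0 :: ··c··> p3
  p2 = 0 | 0 + a.0 :: ··a··> p3
  p3 = 0 :: (no moves)
Reachable graph of Q (4 states):
  q0 = a.(0 + 0 + c.0) + c.(0 | 0 + a.0) :: ··a··> q1, ··c··> q2
  q1 = 0 + 0 + c.0 :: ··c··> q3
  q2 = 0 | 0 + a.0 :: ··a··> q3
  q3 = 0 :: (no moves)
Bisimilarity quotient blocks:
  B0 = {p0, q0}
  B1 = {p2, q2}
  B2 = {p3, q3}
  B3 = {p1, q1}
p0 ∈ B0, q0 ∈ B0 → same block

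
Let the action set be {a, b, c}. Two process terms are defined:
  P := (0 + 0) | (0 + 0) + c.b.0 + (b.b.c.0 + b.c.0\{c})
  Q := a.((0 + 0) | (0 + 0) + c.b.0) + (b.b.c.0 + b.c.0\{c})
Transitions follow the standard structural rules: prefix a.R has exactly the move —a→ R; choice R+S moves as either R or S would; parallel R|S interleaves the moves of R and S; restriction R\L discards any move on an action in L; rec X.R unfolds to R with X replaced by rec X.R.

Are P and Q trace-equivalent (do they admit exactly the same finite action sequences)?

trace-distinct — witness ⟨c⟩

Reachable graph of P (7 states):
  p0 = (0 + 0) | (0 + 0) + c.b.0 + (b.b.c.0 + b.c.0\{c}) | --b--▸ p1, --b--▸ p2, --c--▸ p3
  p1 = b.c.0 | --b--▸ p4
  p2 = c.0\{c} | --c--▸ p5
  p3 = b.0 | --b--▸ p6
  p4 = c.0 | --c--▸ p6
  p5 = 0\{c} | deadlocked
  p6 = 0 | deadlocked
Reachable graph of Q (8 states):
  q0 = a.((0 + 0) | (0 + 0) + c.b.0) + (b.b.c.0 + b.c.0\{c}) | --a--▸ q1, --b--▸ q2, --b--▸ q3
  q1 = (0 + 0) | (0 + 0) + c.b.0 | --c--▸ q4
  q2 = b.c.0 | --b--▸ q5
  q3 = c.0\{c} | --c--▸ q6
  q4 = b.0 | --b--▸ q7
  q5 = c.0 | --c--▸ q7
  q6 = 0\{c} | deadlocked
  q7 = 0 | deadlocked
Executing c from P (initial set {p0}):
  step 1 (c): {p3}
  P completes σ.
Executing c from Q (initial set {q0}):
  step 1 (c): ∅ (Q stuck)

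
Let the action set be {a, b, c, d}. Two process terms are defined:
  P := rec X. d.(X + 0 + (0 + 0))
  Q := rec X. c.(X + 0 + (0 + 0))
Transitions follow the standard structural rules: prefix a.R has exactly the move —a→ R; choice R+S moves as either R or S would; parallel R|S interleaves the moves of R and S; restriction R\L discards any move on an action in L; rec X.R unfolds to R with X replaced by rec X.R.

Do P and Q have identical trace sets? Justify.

P's transition system — 2 states:
  u0 = rec X. d.(X + 0 + (0 + 0)) → -d-> u1
  u1 = (rec X. d.(X + 0 + (0 + 0))) + 0 + (0 + 0) → -d-> u1
Q's transition system — 2 states:
  v0 = rec X. c.(X + 0 + (0 + 0)) → -c-> v1
  v1 = (rec X. c.(X + 0 + (0 + 0))) + 0 + (0 + 0) → -c-> v1
Executing d from P (initial set {u0}):
  step 1 (d): {u1}
  P completes σ.
Executing d from Q (initial set {v0}):
  step 1 (d): ∅ (Q stuck)

NO — witness ⟨d⟩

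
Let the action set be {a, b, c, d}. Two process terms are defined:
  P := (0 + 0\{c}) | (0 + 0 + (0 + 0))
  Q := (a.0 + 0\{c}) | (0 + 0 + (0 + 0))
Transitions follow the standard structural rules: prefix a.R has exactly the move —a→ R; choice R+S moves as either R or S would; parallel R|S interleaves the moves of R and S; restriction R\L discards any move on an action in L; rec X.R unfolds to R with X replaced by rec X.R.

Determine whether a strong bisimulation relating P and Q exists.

NO

Reachable graph of P (1 states):
  p0 = (0 + 0\{c}) | (0 + 0 + (0 + 0)) has moves (no moves)
Reachable graph of Q (2 states):
  q0 = (a.0 + 0\{c}) | (0 + 0 + (0 + 0)) has moves -a-> q1
  q1 = 0 | (0 + 0 + (0 + 0)) has moves (no moves)
Bisimilarity quotient blocks:
  B0 = {p0, q1}
  B1 = {q0}
p0 ∈ B0, q0 ∈ B1 → different blocks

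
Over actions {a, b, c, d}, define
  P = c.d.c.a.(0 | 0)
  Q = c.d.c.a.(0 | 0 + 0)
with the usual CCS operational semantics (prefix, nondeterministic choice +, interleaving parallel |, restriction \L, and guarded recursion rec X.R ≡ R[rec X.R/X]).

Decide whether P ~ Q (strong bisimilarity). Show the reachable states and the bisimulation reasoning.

YES

P's transition system — 5 states:
  u0 = c.d.c.a.(0 | 0) has moves ··c··> u1
  u1 = d.c.a.(0 | 0) has moves ··d··> u2
  u2 = c.a.(0 | 0) has moves ··c··> u3
  u3 = a.(0 | 0) has moves ··a··> u4
  u4 = 0 | 0 has moves (no moves)
Q's transition system — 5 states:
  v0 = c.d.c.a.(0 | 0 + 0) has moves ··c··> v1
  v1 = d.c.a.(0 | 0 + 0) has moves ··d··> v2
  v2 = c.a.(0 | 0 + 0) has moves ··c··> v3
  v3 = a.(0 | 0 + 0) has moves ··a··> v4
  v4 = 0 | 0 + 0 has moves (no moves)
Bisimilarity quotient blocks:
  B0 = {u0, v0}
  B1 = {u1, v1}
  B2 = {u2, v2}
  B3 = {u3, v3}
  B4 = {u4, v4}
u0 ∈ B0, v0 ∈ B0 → same block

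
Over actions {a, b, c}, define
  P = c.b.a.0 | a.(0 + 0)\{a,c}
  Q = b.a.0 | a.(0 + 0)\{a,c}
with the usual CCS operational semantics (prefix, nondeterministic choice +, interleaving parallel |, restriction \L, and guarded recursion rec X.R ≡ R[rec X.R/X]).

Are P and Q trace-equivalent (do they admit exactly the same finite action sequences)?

Reachable graph of P (8 states):
  p0 = c.b.a.0 | a.(0 + 0)\{a,c} :: —a→ p1, —c→ p2
  p1 = c.b.a.0 | (0 + 0)\{a,c} :: —c→ p3
  p2 = b.a.0 | a.(0 + 0)\{a,c} :: —a→ p3, —b→ p4
  p3 = b.a.0 | (0 + 0)\{a,c} :: —b→ p5
  p4 = a.0 | a.(0 + 0)\{a,c} :: —a→ p5, —a→ p6
  p5 = a.0 | (0 + 0)\{a,c} :: —a→ p7
  p6 = 0 | a.(0 + 0)\{a,c} :: —a→ p7
  p7 = 0 | (0 + 0)\{a,c} :: ·
Reachable graph of Q (6 states):
  q0 = b.a.0 | a.(0 + 0)\{a,c} :: —a→ q1, —b→ q2
  q1 = b.a.0 | (0 + 0)\{a,c} :: —b→ q3
  q2 = a.0 | a.(0 + 0)\{a,c} :: —a→ q3, —a→ q4
  q3 = a.0 | (0 + 0)\{a,c} :: —a→ q5
  q4 = 0 | a.(0 + 0)\{a,c} :: —a→ q5
  q5 = 0 | (0 + 0)\{a,c} :: ·
Executing c from P (initial set {p0}):
  [1] c ⇒ {p2}
  ✓ P
Executing c from Q (initial set {q0}):
  [1] c ⇒ ∅ (Q stuck)

trace-distinct — witness ⟨c⟩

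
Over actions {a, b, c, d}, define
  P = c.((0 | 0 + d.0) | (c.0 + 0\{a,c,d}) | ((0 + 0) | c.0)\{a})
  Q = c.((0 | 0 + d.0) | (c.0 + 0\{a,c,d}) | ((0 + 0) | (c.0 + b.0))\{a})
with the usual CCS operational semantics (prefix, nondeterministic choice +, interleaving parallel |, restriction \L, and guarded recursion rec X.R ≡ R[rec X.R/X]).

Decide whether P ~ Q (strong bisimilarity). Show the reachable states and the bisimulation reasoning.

LTS(P): 9 reachable states
  s0 = c.((0 | 0 + d.0) | (c.0 + 0\{a,c,d}) | ((0 + 0) | c.0)\{a}) :: -c-> s1
  s1 = (0 | 0 + d.0) | (c.0 + 0\{a,c,d}) | ((0 + 0) | c.0)\{a} :: -c-> s2, -c-> s3, -d-> s4
  s2 = (0 | 0 + d.0) | (c.0 + 0\{a,c,d}) | ((0 + 0) | 0)\{a} :: -c-> s5, -d-> s6
  s3 = (0 | 0 + d.0) | 0 | ((0 + 0) | c.0)\{a} :: -c-> s5, -d-> s7
  s4 = 0 | (c.0 + 0\{a,c,d}) | ((0 + 0) | c.0)\{a} :: -c-> s6, -c-> s7
  s5 = (0 | 0 + d.0) | 0 | ((0 + 0) | 0)\{a} :: -d-> s8
  s6 = 0 | (c.0 + 0\{a,c,d}) | ((0 + 0) | 0)\{a} :: -c-> s8
  s7 = 0 | 0 | ((0 + 0) | c.0)\{a} :: -c-> s8
  s8 = 0 | 0 | ((0 + 0) | 0)\{a} :: ·
LTS(Q): 9 reachable states
  t0 = c.((0 | 0 + d.0) | (c.0 + 0\{a,c,d}) | ((0 + 0) | (c.0 + b.0))\{a}) :: -c-> t1
  t1 = (0 | 0 + d.0) | (c.0 + 0\{a,c,d}) | ((0 + 0) | (c.0 + b.0))\{a} :: -b-> t2, -c-> t2, -c-> t3, -d-> t4
  t2 = (0 | 0 + d.0) | (c.0 + 0\{a,c,d}) | ((0 + 0) | 0)\{a} :: -c-> t5, -d-> t6
  t3 = (0 | 0 + d.0) | 0 | ((0 + 0) | (c.0 + b.0))\{a} :: -b-> t5, -c-> t5, -d-> t7
  t4 = 0 | (c.0 + 0\{a,c,d}) | ((0 + 0) | (c.0 + b.0))\{a} :: -b-> t6, -c-> t6, -c-> t7
  t5 = (0 | 0 + d.0) | 0 | ((0 + 0) | 0)\{a} :: -d-> t8
  t6 = 0 | (c.0 + 0\{a,c,d}) | ((0 + 0) | 0)\{a} :: -c-> t8
  t7 = 0 | 0 | ((0 + 0) | (c.0 + b.0))\{a} :: -b-> t8, -c-> t8
  t8 = 0 | 0 | ((0 + 0) | 0)\{a} :: ·
Coarsest stable partition (strong bisimilarity classes):
  B0 = {s0}
  B1 = {s1}
  B2 = {s4}
  B3 = {s6, s7, t6}
  B4 = {s8, t8}
  B5 = {s2, s3, t2}
  B6 = {s5, t5}
  B7 = {t0}
  B8 = {t1}
  B9 = {t4}
  B10 = {t7}
  B11 = {t3}
s0 ∈ B0, t0 ∈ B7 → different blocks

not bisimilar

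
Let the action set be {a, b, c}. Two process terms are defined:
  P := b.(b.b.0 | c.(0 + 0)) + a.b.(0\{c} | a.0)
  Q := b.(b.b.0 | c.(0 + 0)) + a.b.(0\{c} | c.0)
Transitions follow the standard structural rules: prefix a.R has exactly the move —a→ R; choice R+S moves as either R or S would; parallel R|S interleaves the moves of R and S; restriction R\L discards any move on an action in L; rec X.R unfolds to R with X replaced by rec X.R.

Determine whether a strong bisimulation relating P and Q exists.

not bisimilar

Reachable graph of P (10 states):
  u0 = b.(b.b.0 | c.(0 + 0)) + a.b.(0\{c} | a.0) has moves ··a··> u1, ··b··> u2
  u1 = b.(0\{c} | a.0) has moves ··b··> u3
  u2 = b.b.0 | c.(0 + 0) has moves ··b··> u4, ··c··> u5
  u3 = 0\{c} | a.0 has moves ··a··> u6
  u4 = b.0 | c.(0 + 0) has moves ··b··> u7, ··c··> u8
  u5 = b.b.0 | (0 + 0) has moves ··b··> u8
  u6 = 0\{c} | 0 has moves ∅
  u7 = 0 | c.(0 + 0) has moves ··c··> u9
  u8 = b.0 | (0 + 0) has moves ··b··> u9
  u9 = 0 | (0 + 0) has moves ∅
Reachable graph of Q (10 states):
  v0 = b.(b.b.0 | c.(0 + 0)) + a.b.(0\{c} | c.0) has moves ··a··> v1, ··b··> v2
  v1 = b.(0\{c} | c.0) has moves ··b··> v3
  v2 = b.b.0 | c.(0 + 0) has moves ··b··> v4, ··c··> v5
  v3 = 0\{c} | c.0 has moves ··c··> v6
  v4 = b.0 | c.(0 + 0) has moves ··b··> v7, ··c··> v8
  v5 = b.b.0 | (0 + 0) has moves ··b··> v8
  v6 = 0\{c} | 0 has moves ∅
  v7 = 0 | c.(0 + 0) has moves ··c··> v9
  v8 = b.0 | (0 + 0) has moves ··b··> v9
  v9 = 0 | (0 + 0) has moves ∅
Partition-refinement fixed point:
  B0 = {u0}
  B1 = {u1}
  B2 = {u3}
  B3 = {u6, u9, v6, v9}
  B4 = {u2, v2}
  B5 = {u5, v5}
  B6 = {u8, v8}
  B7 = {u4, v4}
  B8 = {u7, v3, v7}
  B9 = {v0}
  B10 = {v1}
u0 ∈ B0, v0 ∈ B9 → different blocks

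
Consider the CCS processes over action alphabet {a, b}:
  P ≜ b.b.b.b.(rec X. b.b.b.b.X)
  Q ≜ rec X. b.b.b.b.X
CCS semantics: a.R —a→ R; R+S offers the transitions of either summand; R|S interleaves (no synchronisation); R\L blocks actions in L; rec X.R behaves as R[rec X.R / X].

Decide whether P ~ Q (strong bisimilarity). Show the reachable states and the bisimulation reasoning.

P's transition system — 5 states:
  s0 = b.b.b.b.(rec X. b.b.b.b.X) :: ··b··> s1
  s1 = b.b.b.(rec X. b.b.b.b.X) :: ··b··> s2
  s2 = b.b.(rec X. b.b.b.b.X) :: ··b··> s3
  s3 = b.(rec X. b.b.b.b.X) :: ··b··> s4
  s4 = rec X. b.b.b.b.X :: ··b··> s1
Q's transition system — 4 states:
  t0 = rec X. b.b.b.b.X :: ··b··> t1
  t1 = b.b.b.(rec X. b.b.b.b.X) :: ··b··> t2
  t2 = b.b.(rec X. b.b.b.b.X) :: ··b··> t3
  t3 = b.(rec X. b.b.b.b.X) :: ··b··> t0
Partition-refinement fixed point:
  B0 = {s0, s1, s2, s3, s4, t0, t1, t2, t3}
s0 ∈ B0, t0 ∈ B0 → same block

bisimilar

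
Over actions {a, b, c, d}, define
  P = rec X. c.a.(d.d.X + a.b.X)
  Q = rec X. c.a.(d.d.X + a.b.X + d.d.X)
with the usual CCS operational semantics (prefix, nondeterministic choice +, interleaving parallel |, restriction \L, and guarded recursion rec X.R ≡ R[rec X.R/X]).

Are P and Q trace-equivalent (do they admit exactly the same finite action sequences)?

Reachable graph of P (5 states):
  m0 = rec X. c.a.(d.d.X + a.b.X) | -c-> m1
  m1 = a.(d.d.(rec X. c.a.(d.d.X + a.b.X)) + a.b.(rec X. c.a.(d.d.X + a.b.X))) | -a-> m2
  m2 = d.d.(rec X. c.a.(d.d.X + a.b.X)) + a.b.(rec X. c.a.(d.d.X + a.b.X)) | -a-> m3, -d-> m4
  m3 = b.(rec X. c.a.(d.d.X + a.b.X)) | -b-> m0
  m4 = d.(rec X. c.a.(d.d.X + a.b.X)) | -d-> m0
Reachable graph of Q (5 states):
  n0 = rec X. c.a.(d.d.X + a.b.X + d.d.X) | -c-> n1
  n1 = a.(d.d.(rec X. c.a.(d.d.X + a.b.X + d.d.X)) + a.b.(rec X. c.a.(d.d.X + a.b.X + d.d.X)) + d.d.(rec X. c.a.(d.d.X + a.b.X + d.d.X))) | -a-> n2
  n2 = d.d.(rec X. c.a.(d.d.X + a.b.X + d.d.X)) + a.b.(rec X. c.a.(d.d.X + a.b.X + d.d.X)) + d.d.(rec X. c.a.(d.d.X + a.b.X + d.d.X)) | -a-> n3, -d-> n4
  n3 = b.(rec X. c.a.(d.d.X + a.b.X + d.d.X)) | -b-> n0
  n4 = d.(rec X. c.a.(d.d.X + a.b.X + d.d.X)) | -d-> n0
Bisimilarity quotient blocks:
  B0 = {m0, n0}
  B1 = {m1, n1}
  B2 = {m2, n2}
  B3 = {m3, n3}
  B4 = {m4, n4}
m0 ∈ B0, n0 ∈ B0 → same block
Bisimilar ⇒ trace-equivalent.

traces(P) = traces(Q)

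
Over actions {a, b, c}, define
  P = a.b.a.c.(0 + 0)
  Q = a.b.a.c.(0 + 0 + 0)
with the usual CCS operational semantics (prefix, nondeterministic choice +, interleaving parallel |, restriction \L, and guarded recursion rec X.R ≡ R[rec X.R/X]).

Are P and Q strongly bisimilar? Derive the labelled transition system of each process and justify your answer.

LTS(P): 5 reachable states
  m0 = a.b.a.c.(0 + 0) → —a→ m1
  m1 = b.a.c.(0 + 0) → —b→ m2
  m2 = a.c.(0 + 0) → —a→ m3
  m3 = c.(0 + 0) → —c→ m4
  m4 = 0 + 0 → stopped
LTS(Q): 5 reachable states
  n0 = a.b.a.c.(0 + 0 + 0) → —a→ n1
  n1 = b.a.c.(0 + 0 + 0) → —b→ n2
  n2 = a.c.(0 + 0 + 0) → —a→ n3
  n3 = c.(0 + 0 + 0) → —c→ n4
  n4 = 0 + 0 + 0 → stopped
Bisimilarity quotient blocks:
  B0 = {m0, n0}
  B1 = {m1, n1}
  B2 = {m2, n2}
  B3 = {m3, n3}
  B4 = {m4, n4}
m0 ∈ B0, n0 ∈ B0 → same block

P ~ Q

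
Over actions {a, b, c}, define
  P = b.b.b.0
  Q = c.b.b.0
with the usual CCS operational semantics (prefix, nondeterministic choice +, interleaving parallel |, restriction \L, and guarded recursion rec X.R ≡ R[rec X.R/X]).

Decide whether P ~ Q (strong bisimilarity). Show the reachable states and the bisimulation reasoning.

P ≁ Q

Reachable graph of P (4 states):
  m0 = b.b.b.0 has moves =b=> m1
  m1 = b.b.0 has moves =b=> m2
  m2 = b.0 has moves =b=> m3
  m3 = 0 has moves ·
Reachable graph of Q (4 states):
  n0 = c.b.b.0 has moves =c=> n1
  n1 = b.b.0 has moves =b=> n2
  n2 = b.0 has moves =b=> n3
  n3 = 0 has moves ·
Coarsest stable partition (strong bisimilarity classes):
  B0 = {m0}
  B1 = {m1, n1}
  B2 = {m2, n2}
  B3 = {m3, n3}
  B4 = {n0}
m0 ∈ B0, n0 ∈ B4 → different blocks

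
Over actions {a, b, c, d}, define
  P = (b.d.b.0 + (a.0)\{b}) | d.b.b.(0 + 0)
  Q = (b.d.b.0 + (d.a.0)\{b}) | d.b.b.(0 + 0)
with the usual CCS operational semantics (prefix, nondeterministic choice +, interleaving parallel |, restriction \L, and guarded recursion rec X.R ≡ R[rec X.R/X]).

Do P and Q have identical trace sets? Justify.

trace-distinct — witness ⟨a⟩

Reachable graph of P (20 states):
  u0 = (b.d.b.0 + (a.0)\{b}) | d.b.b.(0 + 0) → =a=> u1, =b=> u2, =d=> u3
  u1 = 0\{b} | d.b.b.(0 + 0) → =d=> u4
  u2 = d.b.0 | d.b.b.(0 + 0) → =d=> u5, =d=> u6
  u3 = (b.d.b.0 + (a.0)\{b}) | b.b.(0 + 0) → =a=> u4, =b=> u6, =b=> u7
  u4 = 0\{b} | b.b.(0 + 0) → =b=> u8
  u5 = b.0 | d.b.b.(0 + 0) → =b=> u9, =d=> u10
  u6 = d.b.0 | b.b.(0 + 0) → =b=> u11, =d=> u10
  u7 = (b.d.b.0 + (a.0)\{b}) | b.(0 + 0) → =a=> u8, =b=> u11, =b=> u12
  u8 = 0\{b} | b.(0 + 0) → =b=> u13
  u9 = 0 | d.b.b.(0 + 0) → =d=> u14
  u10 = b.0 | b.b.(0 + 0) → =b=> u14, =b=> u15
  u11 = d.b.0 | b.(0 + 0) → =b=> u16, =d=> u15
  u12 = (b.d.b.0 + (a.0)\{b}) | (0 + 0) → =a=> u13, =b=> u16
  u13 = 0\{b} | (0 + 0) → stopped
  u14 = 0 | b.b.(0 + 0) → =b=> u17
  u15 = b.0 | b.(0 + 0) → =b=> u17, =b=> u18
  u16 = d.b.0 | (0 + 0) → =d=> u18
  u17 = 0 | b.(0 + 0) → =b=> u19
  u18 = b.0 | (0 + 0) → =b=> u19
  u19 = 0 | (0 + 0) → stopped
Reachable graph of Q (24 states):
  v0 = (b.d.b.0 + (d.a.0)\{b}) | d.b.b.(0 + 0) → =b=> v1, =d=> v2, =d=> v3
  v1 = d.b.0 | d.b.b.(0 + 0) → =d=> v4, =d=> v5
  v2 = (a.0)\{b} | d.b.b.(0 + 0) → =a=> v6, =d=> v7
  v3 = (b.d.b.0 + (d.a.0)\{b}) | b.b.(0 + 0) → =b=> v5, =b=> v8, =d=> v7
  v4 = b.0 | d.b.b.(0 + 0) → =b=> v9, =d=> v10
  v5 = d.b.0 | b.b.(0 + 0) → =b=> v11, =d=> v10
  v6 = 0\{b} | d.b.b.(0 + 0) → =d=> v12
  v7 = (a.0)\{b} | b.b.(0 + 0) → =a=> v12, =b=> v13
  v8 = (b.d.b.0 + (d.a.0)\{b}) | b.(0 + 0) → =b=> v11, =b=> v14, =d=> v13
  v9 = 0 | d.b.b.(0 + 0) → =d=> v15
  v10 = b.0 | b.b.(0 + 0) → =b=> v15, =b=> v16
  v11 = d.b.0 | b.(0 + 0) → =b=> v17, =d=> v16
  v12 = 0\{b} | b.b.(0 + 0) → =b=> v18
  v13 = (a.0)\{b} | b.(0 + 0) → =a=> v18, =b=> v19
  v14 = (b.d.b.0 + (d.a.0)\{b}) | (0 + 0) → =b=> v17, =d=> v19
  v15 = 0 | b.b.(0 + 0) → =b=> v20
  v16 = b.0 | b.(0 + 0) → =b=> v20, =b=> v21
  v17 = d.b.0 | (0 + 0) → =d=> v21
  v18 = 0\{b} | b.(0 + 0) → =b=> v22
  v19 = (a.0)\{b} | (0 + 0) → =a=> v22
  v20 = 0 | b.(0 + 0) → =b=> v23
  v21 = b.0 | (0 + 0) → =b=> v23
  v22 = 0\{b} | (0 + 0) → stopped
  v23 = 0 | (0 + 0) → stopped
Executing a from P (initial set {u0}):
  [1] a ⇒ {u1}
  P completes σ.
Executing a from Q (initial set {v0}):
  [1] a ⇒ ∅ (Q stuck)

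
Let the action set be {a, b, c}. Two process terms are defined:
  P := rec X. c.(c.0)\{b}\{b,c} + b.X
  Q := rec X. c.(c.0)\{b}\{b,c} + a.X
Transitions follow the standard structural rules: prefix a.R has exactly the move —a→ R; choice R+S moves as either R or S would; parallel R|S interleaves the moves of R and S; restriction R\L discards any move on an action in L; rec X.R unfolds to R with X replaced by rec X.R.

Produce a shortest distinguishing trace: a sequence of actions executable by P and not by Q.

b

LTS(P): 2 reachable states
  s0 = rec X. c.(c.0)\{b}\{b,c} + b.X → ··b··> s0, ··c··> s1
  s1 = (c.0)\{b}\{b,c} → deadlocked
LTS(Q): 2 reachable states
  t0 = rec X. c.(c.0)\{b}\{b,c} + a.X → ··a··> t0, ··c··> t1
  t1 = (c.0)\{b}\{b,c} → deadlocked
Run σ = ⟨b⟩ on P: start {s0}
  [1] b ⇒ {s0}
  — P admits the full trace.
Run σ = ⟨b⟩ on Q: start {t0}
  [1] b ⇒ ∅ (Q stuck)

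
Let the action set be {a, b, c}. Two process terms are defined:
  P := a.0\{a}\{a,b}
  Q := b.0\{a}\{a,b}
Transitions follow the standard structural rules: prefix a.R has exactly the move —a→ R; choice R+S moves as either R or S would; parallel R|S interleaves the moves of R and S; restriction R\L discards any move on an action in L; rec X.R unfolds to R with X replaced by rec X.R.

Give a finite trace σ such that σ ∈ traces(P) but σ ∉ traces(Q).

Reachable graph of P (2 states):
  u0 = a.0\{a}\{a,b} :: ··a··> u1
  u1 = 0\{a}\{a,b} :: stopped
Reachable graph of Q (2 states):
  v0 = b.0\{a}\{a,b} :: ··b··> v1
  v1 = 0\{a}\{a,b} :: stopped
Trace ⟨a⟩ through P, begin at {u0}:
  after a @ step 1: {u1}
  — P admits the full trace.
Trace ⟨a⟩ through Q, begin at {v0}:
  after a @ step 1: ∅  — Q cannot continue

a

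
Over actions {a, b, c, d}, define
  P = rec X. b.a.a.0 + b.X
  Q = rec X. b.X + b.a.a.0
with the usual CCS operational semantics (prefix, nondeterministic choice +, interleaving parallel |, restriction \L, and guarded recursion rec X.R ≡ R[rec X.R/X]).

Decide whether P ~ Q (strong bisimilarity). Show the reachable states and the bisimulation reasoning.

bisimilar

P's transition system — 4 states:
  m0 = rec X. b.a.a.0 + b.X has moves ··b··> m0, ··b··> m1
  m1 = a.a.0 has moves ··a··> m2
  m2 = a.0 has moves ··a··> m3
  m3 = 0 has moves ∅
Q's transition system — 4 states:
  n0 = rec X. b.X + b.a.a.0 has moves ··b··> n0, ··b··> n1
  n1 = a.a.0 has moves ··a··> n2
  n2 = a.0 has moves ··a··> n3
  n3 = 0 has moves ∅
Coarsest stable partition (strong bisimilarity classes):
  B0 = {m0, n0}
  B1 = {m1, n1}
  B2 = {m2, n2}
  B3 = {m3, n3}
m0 ∈ B0, n0 ∈ B0 → same block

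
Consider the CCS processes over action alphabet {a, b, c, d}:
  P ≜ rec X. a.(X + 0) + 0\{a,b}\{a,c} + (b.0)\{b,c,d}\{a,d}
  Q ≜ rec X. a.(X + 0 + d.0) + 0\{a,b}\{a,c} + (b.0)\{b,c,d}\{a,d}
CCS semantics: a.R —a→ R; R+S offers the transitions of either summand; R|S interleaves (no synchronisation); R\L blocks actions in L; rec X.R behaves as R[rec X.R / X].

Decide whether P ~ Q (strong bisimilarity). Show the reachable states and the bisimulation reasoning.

NO

P's transition system — 2 states:
  m0 = rec X. a.(X + 0) + 0\{a,b}\{a,c} + (b.0)\{b,c,d}\{a,d} → --a--▸ m1
  m1 = (rec X. a.(X + 0) + 0\{a,b}\{a,c} + (b.0)\{b,c,d}\{a,d}) + 0 → --a--▸ m1
Q's transition system — 3 states:
  n0 = rec X. a.(X + 0 + d.0) + 0\{a,b}\{a,c} + (b.0)\{b,c,d}\{a,d} → --a--▸ n1
  n1 = (rec X. a.(X + 0 + d.0) + 0\{a,b}\{a,c} + (b.0)\{b,c,d}\{a,d}) + 0 + d.0 → --a--▸ n1, --d--▸ n2
  n2 = 0 → ∅
Coarsest stable partition (strong bisimilarity classes):
  B0 = {m0, m1}
  B1 = {n0}
  B2 = {n1}
  B3 = {n2}
m0 ∈ B0, n0 ∈ B1 → different blocks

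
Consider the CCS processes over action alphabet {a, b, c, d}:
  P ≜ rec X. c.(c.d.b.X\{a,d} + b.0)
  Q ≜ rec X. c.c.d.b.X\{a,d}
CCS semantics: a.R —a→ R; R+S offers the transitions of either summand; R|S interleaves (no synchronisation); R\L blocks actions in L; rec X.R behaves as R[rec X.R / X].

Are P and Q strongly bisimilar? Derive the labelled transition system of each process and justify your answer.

P ≁ Q

Reachable graph of P (9 states):
  u0 = rec X. c.(c.d.b.X\{a,d} + b.0) has moves --c--▸ u1
  u1 = c.d.b.(rec X. c.(c.d.b.X\{a,d} + b.0))\{a,d} + b.0 has moves --b--▸ u2, --c--▸ u3
  u2 = 0 has moves (no moves)
  u3 = d.b.(rec X. c.(c.d.b.X\{a,d} + b.0))\{a,d} has moves --d--▸ u4
  u4 = b.(rec X. c.(c.d.b.X\{a,d} + b.0))\{a,d} has moves --b--▸ u5
  u5 = (rec X. c.(c.d.b.X\{a,d} + b.0))\{a,d} has moves --c--▸ u6
  u6 = (c.d.b.(rec X. c.(c.d.b.X\{a,d} + b.0))\{a,d} + b.0)\{a,d} has moves --b--▸ u7, --c--▸ u8
  u7 = 0\{a,d} has moves (no moves)
  u8 = (d.b.(rec X. c.(c.d.b.X\{a,d} + b.0))\{a,d})\{a,d} has moves (no moves)
Reachable graph of Q (7 states):
  v0 = rec X. c.c.d.b.X\{a,d} has moves --c--▸ v1
  v1 = c.d.b.(rec X. c.c.d.b.X\{a,d})\{a,d} has moves --c--▸ v2
  v2 = d.b.(rec X. c.c.d.b.X\{a,d})\{a,d} has moves --d--▸ v3
  v3 = b.(rec X. c.c.d.b.X\{a,d})\{a,d} has moves --b--▸ v4
  v4 = (rec X. c.c.d.b.X\{a,d})\{a,d} has moves --c--▸ v5
  v5 = (c.d.b.(rec X. c.c.d.b.X\{a,d})\{a,d})\{a,d} has moves --c--▸ v6
  v6 = (d.b.(rec X. c.c.d.b.X\{a,d})\{a,d})\{a,d} has moves (no moves)
Coarsest stable partition (strong bisimilarity classes):
  B0 = {u0}
  B1 = {u1}
  B2 = {u3}
  B3 = {u4}
  B4 = {u5}
  B5 = {u6}
  B6 = {u2, u7, u8, v6}
  B7 = {v0}
  B8 = {v1}
  B9 = {v2}
  B10 = {v3}
  B11 = {v4}
  B12 = {v5}
u0 ∈ B0, v0 ∈ B7 → different blocks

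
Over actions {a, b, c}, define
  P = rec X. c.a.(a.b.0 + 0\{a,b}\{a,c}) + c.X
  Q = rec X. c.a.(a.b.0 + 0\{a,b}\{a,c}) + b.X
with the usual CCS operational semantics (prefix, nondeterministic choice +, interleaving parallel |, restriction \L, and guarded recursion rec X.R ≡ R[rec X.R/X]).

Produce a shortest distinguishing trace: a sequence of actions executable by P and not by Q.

LTS(P): 5 reachable states
  s0 = rec X. c.a.(a.b.0 + 0\{a,b}\{a,c}) + c.X → --c--▸ s0, --c--▸ s1
  s1 = a.(a.b.0 + 0\{a,b}\{a,c}) → --a--▸ s2
  s2 = a.b.0 + 0\{a,b}\{a,c} → --a--▸ s3
  s3 = b.0 → --b--▸ s4
  s4 = 0 → ·
LTS(Q): 5 reachable states
  t0 = rec X. c.a.(a.b.0 + 0\{a,b}\{a,c}) + b.X → --b--▸ t0, --c--▸ t1
  t1 = a.(a.b.0 + 0\{a,b}\{a,c}) → --a--▸ t2
  t2 = a.b.0 + 0\{a,b}\{a,c} → --a--▸ t3
  t3 = b.0 → --b--▸ t4
  t4 = 0 → ·
Executing cc from P (initial set {s0}):
  step 1 (c): {s0, s1}
  step 2 (c): {s0, s1}
  P completes σ.
Executing cc from Q (initial set {t0}):
  step 1 (c): {t1}
  step 2 (c): ∅ (Q stuck)

cc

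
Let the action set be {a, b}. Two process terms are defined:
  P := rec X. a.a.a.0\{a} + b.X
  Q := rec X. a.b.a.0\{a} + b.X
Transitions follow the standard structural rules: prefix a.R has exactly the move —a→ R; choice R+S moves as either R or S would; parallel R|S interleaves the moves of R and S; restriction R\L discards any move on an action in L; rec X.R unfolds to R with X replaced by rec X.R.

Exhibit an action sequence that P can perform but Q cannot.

aa

P's transition system — 4 states:
  s0 = rec X. a.a.a.0\{a} + b.X → ··a··> s1, ··b··> s0
  s1 = a.a.0\{a} → ··a··> s2
  s2 = a.0\{a} → ··a··> s3
  s3 = 0\{a} → ·
Q's transition system — 4 states:
  t0 = rec X. a.b.a.0\{a} + b.X → ··a··> t1, ··b··> t0
  t1 = b.a.0\{a} → ··b··> t2
  t2 = a.0\{a} → ··a··> t3
  t3 = 0\{a} → ·
Run σ = ⟨aa⟩ on P: start {s0}
  step 1 (a): {s1}
  step 2 (a): {s2}
  P completes σ.
Run σ = ⟨aa⟩ on Q: start {t0}
  step 1 (a): {t1}
  step 2 (a): ∅  — Q cannot continue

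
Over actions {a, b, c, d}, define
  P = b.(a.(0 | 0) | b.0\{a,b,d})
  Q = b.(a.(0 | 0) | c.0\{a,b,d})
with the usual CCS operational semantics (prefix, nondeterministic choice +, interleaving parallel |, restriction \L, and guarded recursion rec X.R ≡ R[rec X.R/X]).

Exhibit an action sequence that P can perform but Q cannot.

Reachable graph of P (5 states):
  s0 = b.(a.(0 | 0) | b.0\{a,b,d}) :: --b--▸ s1
  s1 = a.(0 | 0) | b.0\{a,b,d} :: --a--▸ s2, --b--▸ s3
  s2 = 0 | 0 | b.0\{a,b,d} :: --b--▸ s4
  s3 = a.(0 | 0) | 0\{a,b,d} :: --a--▸ s4
  s4 = 0 | 0 | 0\{a,b,d} :: (no moves)
Reachable graph of Q (5 states):
  t0 = b.(a.(0 | 0) | c.0\{a,b,d}) :: --b--▸ t1
  t1 = a.(0 | 0) | c.0\{a,b,d} :: --a--▸ t2, --c--▸ t3
  t2 = 0 | 0 | c.0\{a,b,d} :: --c--▸ t4
  t3 = a.(0 | 0) | 0\{a,b,d} :: --a--▸ t4
  t4 = 0 | 0 | 0\{a,b,d} :: (no moves)
Run σ = ⟨bb⟩ on P: start {s0}
  [1] b ⇒ {s1}
  [2] b ⇒ {s3}
  ✓ P
Run σ = ⟨bb⟩ on Q: start {t0}
  [1] b ⇒ {t1}
  [2] b ⇒ ∅  — Q cannot continue

bb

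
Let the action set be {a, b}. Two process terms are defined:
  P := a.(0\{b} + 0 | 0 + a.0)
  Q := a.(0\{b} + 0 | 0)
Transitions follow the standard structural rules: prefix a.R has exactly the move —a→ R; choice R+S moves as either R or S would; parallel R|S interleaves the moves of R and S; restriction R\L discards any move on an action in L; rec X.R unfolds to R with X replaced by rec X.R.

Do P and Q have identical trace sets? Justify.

Reachable graph of P (3 states):
  p0 = a.(0\{b} + 0 | 0 + a.0) → --a--▸ p1
  p1 = 0\{b} + 0 | 0 + a.0 → --a--▸ p2
  p2 = 0 → ·
Reachable graph of Q (2 states):
  q0 = a.(0\{b} + 0 | 0) → --a--▸ q1
  q1 = 0\{b} + 0 | 0 → ·
Executing aa from P (initial set {p0}):
  step 1 (a): {p1}
  step 2 (a): {p2}
  ✓ P
Executing aa from Q (initial set {q0}):
  step 1 (a): {q1}
  step 2 (a): no successor for Q

trace-distinct — witness ⟨aa⟩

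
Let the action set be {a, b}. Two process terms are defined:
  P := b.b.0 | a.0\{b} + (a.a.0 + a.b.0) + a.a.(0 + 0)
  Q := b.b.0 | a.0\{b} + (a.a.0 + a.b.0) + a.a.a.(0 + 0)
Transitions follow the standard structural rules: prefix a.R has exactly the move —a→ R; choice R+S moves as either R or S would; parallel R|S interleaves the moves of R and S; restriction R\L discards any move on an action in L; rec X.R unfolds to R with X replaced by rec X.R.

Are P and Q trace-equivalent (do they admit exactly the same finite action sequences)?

traces(P) ≠ traces(Q) — witness ⟨aaa⟩

Reachable graph of P (11 states):
  m0 = b.b.0 | a.0\{b} + (a.a.0 + a.b.0) + a.a.(0 + 0) → —a→ m1, —a→ m2, —a→ m3, —a→ m4, —b→ m5
  m1 = a.(0 + 0) → —a→ m6
  m2 = a.0 → —a→ m7
  m3 = b.0 → —b→ m7
  m4 = b.b.0 | 0\{b} → —b→ m8
  m5 = b.0 | a.0\{b} → —a→ m8, —b→ m9
  m6 = 0 + 0 → (no moves)
  m7 = 0 → (no moves)
  m8 = b.0 | 0\{b} → —b→ m10
  m9 = 0 | a.0\{b} → —a→ m10
  m10 = 0 | 0\{b} → (no moves)
Reachable graph of Q (12 states):
  n0 = b.b.0 | a.0\{b} + (a.a.0 + a.b.0) + a.a.a.(0 + 0) → —a→ n1, —a→ n2, —a→ n3, —a→ n4, —b→ n5
  n1 = a.0 → —a→ n6
  n2 = a.a.(0 + 0) → —a→ n7
  n3 = b.0 → —b→ n6
  n4 = b.b.0 | 0\{b} → —b→ n8
  n5 = b.0 | a.0\{b} → —a→ n8, —b→ n9
  n6 = 0 → (no moves)
  n7 = a.(0 + 0) → —a→ n10
  n8 = b.0 | 0\{b} → —b→ n11
  n9 = 0 | a.0\{b} → —a→ n11
  n10 = 0 + 0 → (no moves)
  n11 = 0 | 0\{b} → (no moves)
Run σ = ⟨aaa⟩ on Q: start {n0}
  step 1 (a): {n1, n2, n3, n4}
  step 2 (a): {n6, n7}
  step 3 (a): {n10}
  ✓ Q
Run σ = ⟨aaa⟩ on P: start {m0}
  step 1 (a): {m1, m2, m3, m4}
  step 2 (a): {m6, m7}
  step 3 (a): no successor for P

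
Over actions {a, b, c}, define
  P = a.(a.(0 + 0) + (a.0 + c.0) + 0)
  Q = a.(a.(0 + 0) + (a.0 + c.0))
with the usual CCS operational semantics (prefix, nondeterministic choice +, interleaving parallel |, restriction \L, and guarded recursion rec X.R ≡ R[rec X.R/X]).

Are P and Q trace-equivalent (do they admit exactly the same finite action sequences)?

P's transition system — 4 states:
  p0 = a.(a.(0 + 0) + (a.0 + c.0) + 0) → ··a··> p1
  p1 = a.(0 + 0) + (a.0 + c.0) + 0 → ··a··> p2, ··a··> p3, ··c··> p2
  p2 = 0 → deadlocked
  p3 = 0 + 0 → deadlocked
Q's transition system — 4 states:
  q0 = a.(a.(0 + 0) + (a.0 + c.0)) → ··a··> q1
  q1 = a.(0 + 0) + (a.0 + c.0) → ··a··> q2, ··a··> q3, ··c··> q2
  q2 = 0 → deadlocked
  q3 = 0 + 0 → deadlocked
Bisimilarity quotient blocks:
  B0 = {p0, q0}
  B1 = {p1, q1}
  B2 = {p2, p3, q2, q3}
p0 ∈ B0, q0 ∈ B0 → same block
Bisimilar ⇒ trace-equivalent.

traces(P) = traces(Q)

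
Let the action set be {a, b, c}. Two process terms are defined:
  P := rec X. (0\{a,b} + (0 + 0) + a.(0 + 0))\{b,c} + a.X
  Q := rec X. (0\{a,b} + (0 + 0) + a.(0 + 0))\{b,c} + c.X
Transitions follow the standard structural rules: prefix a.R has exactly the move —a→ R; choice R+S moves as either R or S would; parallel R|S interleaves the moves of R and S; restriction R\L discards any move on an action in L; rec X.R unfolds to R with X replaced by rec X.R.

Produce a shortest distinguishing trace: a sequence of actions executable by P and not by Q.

Reachable graph of P (2 states):
  u0 = rec X. (0\{a,b} + (0 + 0) + a.(0 + 0))\{b,c} + a.X :: =a=> u0, =a=> u1
  u1 = (0 + 0)\{b,c} :: deadlocked
Reachable graph of Q (2 states):
  v0 = rec X. (0\{a,b} + (0 + 0) + a.(0 + 0))\{b,c} + c.X :: =a=> v1, =c=> v0
  v1 = (0 + 0)\{b,c} :: deadlocked
Executing aa from P (initial set {u0}):
  after a @ step 1: {u0, u1}
  after a @ step 2: {u0, u1}
  — P admits the full trace.
Executing aa from Q (initial set {v0}):
  after a @ step 1: {v1}
  after a @ step 2: ∅  — Q cannot continue

aa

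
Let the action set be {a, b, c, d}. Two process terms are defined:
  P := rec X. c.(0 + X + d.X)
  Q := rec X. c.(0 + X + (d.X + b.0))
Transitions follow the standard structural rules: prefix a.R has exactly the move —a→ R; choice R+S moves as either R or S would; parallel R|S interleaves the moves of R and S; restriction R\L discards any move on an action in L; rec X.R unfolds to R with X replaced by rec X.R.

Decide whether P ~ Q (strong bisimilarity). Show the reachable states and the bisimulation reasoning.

not bisimilar

LTS(P): 2 reachable states
  u0 = rec X. c.(0 + X + d.X) | ··c··> u1
  u1 = 0 + (rec X. c.(0 + X + d.X)) + d.(rec X. c.(0 + X + d.X)) | ··c··> u1, ··d··> u0
LTS(Q): 3 reachable states
  v0 = rec X. c.(0 + X + (d.X + b.0)) | ··c··> v1
  v1 = 0 + (rec X. c.(0 + X + (d.X + b.0))) + (d.(rec X. c.(0 + X + (d.X + b.0))) + b.0) | ··b··> v2, ··c··> v1, ··d··> v0
  v2 = 0 | ∅
Partition-refinement fixed point:
  B0 = {u0}
  B1 = {u1}
  B2 = {v0}
  B3 = {v1}
  B4 = {v2}
u0 ∈ B0, v0 ∈ B2 → different blocks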